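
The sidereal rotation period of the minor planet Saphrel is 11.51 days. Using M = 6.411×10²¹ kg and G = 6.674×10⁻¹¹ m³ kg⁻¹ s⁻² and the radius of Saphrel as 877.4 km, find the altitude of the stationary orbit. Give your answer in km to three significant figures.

μ = GM = 6.674×10⁻¹¹ × 6.411×10²¹ = 4.279×10¹¹ m³/s².
T = 11.51 days = 9.945×10⁵ s.
A synchronous orbit has period T, so by Kepler's third law a = (μT²/4π²)^(1/3).
μT²/4π² = 4.279×10¹¹ × (9.945×10⁵)² / 39.48 = 1.072×10²² m³.
a = 2.205×10⁷ m = 22048 km.
Altitude h = a − R = 22048 − 877.4 = 21171 km.

h_sync ≈ 21200 km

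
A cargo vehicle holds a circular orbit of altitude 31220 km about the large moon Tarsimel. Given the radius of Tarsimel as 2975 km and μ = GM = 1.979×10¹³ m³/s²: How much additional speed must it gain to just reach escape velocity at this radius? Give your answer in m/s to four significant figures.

r = 2975 + 31220 = 34195 km = 3.4195×10⁷ m.
Circular speed v_c = √(μ/r) = 760.7 m/s.
Escape speed v_esc = √(2μ/r) = √2 × v_c = 1076 m/s.
Δv = v_esc − v_c = 315.1 m/s.

Δv ≈ 315.1 m/s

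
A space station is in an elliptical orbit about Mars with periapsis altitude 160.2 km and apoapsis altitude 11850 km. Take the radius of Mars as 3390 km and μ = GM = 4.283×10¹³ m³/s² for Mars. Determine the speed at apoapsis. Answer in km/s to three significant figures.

v ≈ 1.03 km/s

r_p = 3390 + 160.2 = 3550.2 km = 3.5502×10⁶ m.
r_a = 3390 + 11850 = 15240 km = 1.5240×10⁷ m.
Semi-major axis a = (r_p + r_a)/2 = 9395.1 km = 9.395×10⁶ m.
Vis-viva: v² = μ(2/r − 1/a) = 4.283×10¹³ × (1.312×10⁻⁷ − 1.064×10⁻⁷) = 1.062×10⁶ m²/s².
v = 1031 m/s = 1.031 km/s.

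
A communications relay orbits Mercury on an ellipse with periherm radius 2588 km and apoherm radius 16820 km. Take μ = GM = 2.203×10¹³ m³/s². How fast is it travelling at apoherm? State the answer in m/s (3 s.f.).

v ≈ 591 m/s

Semi-major axis a = (r_p + r_a)/2 = 9704.0 km = 9.704×10⁶ m.
Vis-viva: v² = μ(2/r − 1/a) = 2.203×10¹³ × (1.189×10⁻⁷ − 1.031×10⁻⁷) = 3.493×10⁵ m²/s².
v = 591.0 m/s.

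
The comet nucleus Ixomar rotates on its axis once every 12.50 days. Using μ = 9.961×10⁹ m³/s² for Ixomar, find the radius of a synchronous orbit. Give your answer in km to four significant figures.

r_sync ≈ 6652 km

T = 12.50 days = 1.080×10⁶ s.
A synchronous orbit has period T, so by Kepler's third law a = (μT²/4π²)^(1/3).
μT²/4π² = 9.961×10⁹ × (1.080×10⁶)² / 39.48 = 2.943×10²⁰ m³.
a = 6.652×10⁶ m = 6651.7 km.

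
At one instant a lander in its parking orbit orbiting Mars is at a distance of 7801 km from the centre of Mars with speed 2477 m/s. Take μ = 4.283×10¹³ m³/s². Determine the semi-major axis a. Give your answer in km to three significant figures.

a ≈ 8840 km

r = 7.801×10⁶ m.
Vis-viva rearranged: 1/a = 2/r − v²/μ = 2.564×10⁻⁷ − 1.433×10⁻⁷ = 1.131×10⁻⁷ m⁻¹.
a = 8.840×10⁶ m = 8839.8 km.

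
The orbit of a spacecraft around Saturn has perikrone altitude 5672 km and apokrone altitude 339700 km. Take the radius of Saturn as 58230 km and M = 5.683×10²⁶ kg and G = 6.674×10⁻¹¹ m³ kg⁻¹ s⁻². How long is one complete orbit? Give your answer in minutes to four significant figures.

μ = GM = 6.674×10⁻¹¹ × 5.683×10²⁶ = 3.793×10¹⁶ m³/s².
r_p = 58230 + 5672 = 63902 km = 6.3902×10⁷ m.
r_a = 58230 + 339700 = 397930 km = 3.9793×10⁸ m.
Semi-major axis a = (r_p + r_a)/2 = (63902 + 3.9793×10⁵)/2 = 2.3092×10⁵ km = 2.309×10⁸ m.
By Kepler's third law T = 2π√(a³/μ) = 2π × 1.802×10⁴ = 1.132×10⁵ s.
= 1887 minutes.

T ≈ 1887 minutes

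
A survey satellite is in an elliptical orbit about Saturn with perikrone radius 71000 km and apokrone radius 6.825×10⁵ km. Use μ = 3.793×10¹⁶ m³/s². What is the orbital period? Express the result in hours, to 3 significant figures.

Semi-major axis a = (r_p + r_a)/2 = (71000 + 6.8250×10⁵)/2 = 3.7675×10⁵ km = 3.768×10⁸ m.
By Kepler's third law T = 2π√(a³/μ) = 2π × 3.755×10⁴ = 2.359×10⁵ s.
= 65.53 hours.

T ≈ 65.5 hours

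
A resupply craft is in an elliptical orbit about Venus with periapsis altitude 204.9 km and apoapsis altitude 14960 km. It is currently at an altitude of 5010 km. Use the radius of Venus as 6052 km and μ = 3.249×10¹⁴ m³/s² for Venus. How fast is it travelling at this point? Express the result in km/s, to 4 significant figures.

r_p = 6052 + 204.9 = 6256.9 km = 6.2569×10⁶ m.
r_a = 6052 + 14960 = 21012 km = 2.1012×10⁷ m.
r = 6052 + 5010 = 11062 km = 1.106×10⁷ m.
Semi-major axis a = (r_p + r_a)/2 = 13634 km = 1.363×10⁷ m.
Vis-viva: v² = μ(2/r − 1/a) = 3.249×10¹⁴ × (1.808×10⁻⁷ − 7.334×10⁻⁸) = 3.491×10⁷ m²/s².
v = 5909 m/s = 5.909 km/s.

v ≈ 5.909 km/s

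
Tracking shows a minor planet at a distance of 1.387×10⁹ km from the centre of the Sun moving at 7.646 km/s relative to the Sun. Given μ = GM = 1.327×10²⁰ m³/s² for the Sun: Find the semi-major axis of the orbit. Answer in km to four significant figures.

r = 1.387×10¹² m.
Specific orbital energy ε = v²/2 − μ/r = (7646)²/2 − 1.327×10²⁰/1.387×10¹² = -6.644×10⁷ J/kg.
Since ε = −μ/(2a), a = −μ/(2ε) = 9.986×10¹¹ m = 9.9859×10⁸ km.

a ≈ 9.986×10⁸ km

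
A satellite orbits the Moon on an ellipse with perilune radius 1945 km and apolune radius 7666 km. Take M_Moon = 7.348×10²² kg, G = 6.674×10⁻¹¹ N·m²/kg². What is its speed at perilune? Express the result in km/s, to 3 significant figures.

v ≈ 2.01 km/s

μ = GM = 6.674×10⁻¹¹ × 7.348×10²² = 4.904×10¹² m³/s².
Semi-major axis a = (r_p + r_a)/2 = 4805.5 km = 4.806×10⁶ m.
Vis-viva: v² = μ(2/r − 1/a) = 4.904×10¹² × (1.028×10⁻⁶ − 2.081×10⁻⁷) = 4.022×10⁶ m²/s².
v = 2006 m/s = 2.006 km/s.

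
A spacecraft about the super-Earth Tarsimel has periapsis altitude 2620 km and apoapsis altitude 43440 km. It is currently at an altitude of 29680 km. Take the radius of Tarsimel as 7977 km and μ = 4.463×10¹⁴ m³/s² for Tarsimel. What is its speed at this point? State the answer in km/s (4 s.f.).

r_p = 7977 + 2620 = 10597 km = 1.0597×10⁷ m.
r_a = 7977 + 43440 = 51417 km = 5.1417×10⁷ m.
r = 7977 + 29680 = 37657 km = 3.766×10⁷ m.
Semi-major axis a = (r_p + r_a)/2 = 31007 km = 3.101×10⁷ m.
Vis-viva: v² = μ(2/r − 1/a) = 4.463×10¹⁴ × (5.311×10⁻⁸ − 3.225×10⁻⁸) = 9.310×10⁶ m²/s².
v = 3051 m/s = 3.051 km/s.

v ≈ 3.051 km/s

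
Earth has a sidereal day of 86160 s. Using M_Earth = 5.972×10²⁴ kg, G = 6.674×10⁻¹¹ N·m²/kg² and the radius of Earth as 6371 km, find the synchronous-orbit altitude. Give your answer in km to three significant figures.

h_sync ≈ 35800 km

μ = GM = 6.674×10⁻¹¹ × 5.972×10²⁴ = 3.986×10¹⁴ m³/s².
A synchronous orbit has period T, so by Kepler's third law a = (μT²/4π²)^(1/3).
μT²/4π² = 3.986×10¹⁴ × (8.616×10⁴)² / 39.48 = 7.495×10²² m³.
a = 4.216×10⁷ m = 42162 km.
Altitude h = a − R = 42162 − 6371 = 35791 km.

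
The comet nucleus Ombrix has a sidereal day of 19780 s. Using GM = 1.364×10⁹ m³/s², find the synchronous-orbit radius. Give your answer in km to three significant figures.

r_sync ≈ 238 km

A synchronous orbit has period T, so by Kepler's third law a = (μT²/4π²)^(1/3).
μT²/4π² = 1.364×10⁹ × (1.978×10⁴)² / 39.48 = 1.352×10¹⁶ m³.
a = 2.382×10⁵ m = 238.21 km.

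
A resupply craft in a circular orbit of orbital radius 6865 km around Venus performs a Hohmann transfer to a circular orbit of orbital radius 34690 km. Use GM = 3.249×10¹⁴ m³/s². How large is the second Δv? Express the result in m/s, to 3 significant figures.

r₁ = 6865 km = 6.865×10⁶ m.
r₂ = 34690 km = 3.469×10⁷ m.
Transfer ellipse a_t = (r₁ + r₂)/2 = 2.078×10⁷ m.
At r₁: circular v_c1 = √(μ/r₁) = 6879 m/s; transfer-periapsis v_p = √[μ(2/r₁ − 1/a_t)] = 8889 m/s.
At r₂: circular v_c2 = √(μ/r₂) = 3060 m/s; transfer-apoapsis v_a = √[μ(2/r₂ − 1/a_t)] = 1759 m/s.
Δv₂ = v_c2 − v_a = 1301 m/s.

Δv ≈ 1300 m/s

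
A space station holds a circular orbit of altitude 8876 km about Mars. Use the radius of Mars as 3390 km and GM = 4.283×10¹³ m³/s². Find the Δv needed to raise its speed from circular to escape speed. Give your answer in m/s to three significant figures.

r = 3390 + 8876 = 12266 km = 1.2266×10⁷ m.
Circular speed v_c = √(μ/r) = 1869 m/s.
Escape speed v_esc = √(2μ/r) = √2 × v_c = 2643 m/s.
Δv = v_esc − v_c = 774.0 m/s.

Δv ≈ 774 m/s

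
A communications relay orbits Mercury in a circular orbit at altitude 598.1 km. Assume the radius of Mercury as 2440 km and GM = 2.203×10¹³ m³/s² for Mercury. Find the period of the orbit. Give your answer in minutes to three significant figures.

r = 2440 + 598.1 = 3038.1 km = 3.0381×10⁶ m.
Kepler's third law: T = 2π√(r³/μ) = 2π√((3.038×10⁶)³ / 2.203×10¹³).
r³/μ = 1.273×10⁶ s², so T = 2π × 1.128×10³ = 7.089×10³ s.
Converting: 7.089×10³ s ÷ 60.00 = 118.1 minutes.

T ≈ 118 minutes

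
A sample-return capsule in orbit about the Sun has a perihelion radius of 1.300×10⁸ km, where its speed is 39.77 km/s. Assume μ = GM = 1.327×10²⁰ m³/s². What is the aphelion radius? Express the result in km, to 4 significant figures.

aphelion radius ≈ 4.471×10⁸ km

r_p = 1.300×10¹¹ m.
Specific energy ε = v²/2 − μ/r = -2.299×10⁸ J/kg, so a = −μ/(2ε) = 2.886×10¹¹ m.
The apsides satisfy r_p + r_a = 2a, so the aphelion radius is 2a − r_p = 4.471×10¹¹ m = 4.4710×10⁸ km.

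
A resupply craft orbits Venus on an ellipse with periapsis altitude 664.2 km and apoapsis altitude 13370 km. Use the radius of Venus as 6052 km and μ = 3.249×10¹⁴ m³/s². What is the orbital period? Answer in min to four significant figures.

r_p = 6052 + 664.2 = 6716.2 km = 6.7162×10⁶ m.
r_a = 6052 + 13370 = 19422 km = 1.9422×10⁷ m.
Semi-major axis a = (r_p + r_a)/2 = (6716.2 + 19422)/2 = 13069 km = 1.307×10⁷ m.
By Kepler's third law T = 2π√(a³/μ) = 2π × 2.621×10³ = 1.647×10⁴ s.
= 274.5 min.

T ≈ 274.5 min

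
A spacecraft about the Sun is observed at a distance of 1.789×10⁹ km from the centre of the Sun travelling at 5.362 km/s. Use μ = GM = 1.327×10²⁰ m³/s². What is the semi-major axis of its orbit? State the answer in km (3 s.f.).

a ≈ 1.11×10⁹ km

r = 1.789×10¹² m.
Specific orbital energy ε = v²/2 − μ/r = (5362)²/2 − 1.327×10²⁰/1.789×10¹² = -5.980×10⁷ J/kg.
Since ε = −μ/(2a), a = −μ/(2ε) = 1.110×10¹² m = 1.1095×10⁹ km.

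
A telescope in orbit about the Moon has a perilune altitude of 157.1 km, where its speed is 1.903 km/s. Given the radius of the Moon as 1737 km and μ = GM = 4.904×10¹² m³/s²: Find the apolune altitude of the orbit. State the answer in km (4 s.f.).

apolune altitude ≈ 2669 km

r_p = 1737 + 157.1 = 1894.1 km = 1.894×10⁶ m.
Specific energy ε = v²/2 − μ/r = -7.784×10⁵ J/kg, so a = −μ/(2ε) = 3.150×10⁶ m.
The apsides satisfy r_p + r_a = 2a, so the apolune radius is 2a − r_p = 4.406×10⁶ m = 4406.1 km.
Apolune altitude = 4406.1 − 1737 = 2669.1 km.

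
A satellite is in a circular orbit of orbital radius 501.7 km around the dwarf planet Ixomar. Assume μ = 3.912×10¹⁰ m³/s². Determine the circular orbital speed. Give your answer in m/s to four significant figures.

v ≈ 279.2 m/s

r = 501.7 km = 5.017×10⁵ m.
For a circular orbit v = √(μ/r) = √(3.912×10¹⁰ / 5.017×10⁵) = √(7.797×10⁴) = 279.2 m/s.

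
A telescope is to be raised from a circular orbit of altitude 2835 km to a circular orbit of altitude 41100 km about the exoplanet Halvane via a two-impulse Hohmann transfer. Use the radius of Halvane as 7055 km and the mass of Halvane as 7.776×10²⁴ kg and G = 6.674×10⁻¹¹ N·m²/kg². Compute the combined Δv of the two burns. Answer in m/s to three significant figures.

Δv_total ≈ 3450 m/s

μ = GM = 6.674×10⁻¹¹ × 7.776×10²⁴ = 5.190×10¹⁴ m³/s².
r₁ = 7055 + 2835 = 9890.0 km = 9.8900×10⁶ m.
r₂ = 7055 + 41100 = 48155 km = 4.8155×10⁷ m.
Transfer ellipse a_t = (r₁ + r₂)/2 = 2.902×10⁷ m.
At r₁: circular v_c1 = √(μ/r₁) = 7244 m/s; transfer-periapsis v_p = √[μ(2/r₁ − 1/a_t)] = 9331 m/s.
Δv₁ = v_p − v_c1 = 2087 m/s.
At r₂: circular v_c2 = √(μ/r₂) = 3283 m/s; transfer-apoapsis v_a = √[μ(2/r₂ − 1/a_t)] = 1916 m/s.
Δv₂ = v_c2 − v_a = 1366 m/s.
Total Δv = Δv₁ + Δv₂ = 3454 m/s.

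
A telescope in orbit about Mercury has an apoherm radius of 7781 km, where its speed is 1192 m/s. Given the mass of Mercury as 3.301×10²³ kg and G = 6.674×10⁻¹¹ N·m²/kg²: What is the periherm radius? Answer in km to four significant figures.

μ = GM = 6.674×10⁻¹¹ × 3.301×10²³ = 2.203×10¹³ m³/s².
r_a = 7.781×10⁶ m.
Specific energy ε = v²/2 − μ/r = -2.121×10⁶ J/kg, so a = −μ/(2ε) = 5.194×10⁶ m.
The apsides satisfy r_p + r_a = 2a, so the periherm radius is 2a − r_a = 2.606×10⁶ m = 2606.3 km.

periherm radius ≈ 2606 km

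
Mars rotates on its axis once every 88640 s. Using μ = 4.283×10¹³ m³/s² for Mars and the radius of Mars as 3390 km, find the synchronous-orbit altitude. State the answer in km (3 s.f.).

A synchronous orbit has period T, so by Kepler's third law a = (μT²/4π²)^(1/3).
μT²/4π² = 4.283×10¹³ × (8.864×10⁴)² / 39.48 = 8.524×10²¹ m³.
a = 2.043×10⁷ m = 20428 km.
Altitude h = a − R = 20428 − 3390 = 17038 km.

h_sync ≈ 17000 km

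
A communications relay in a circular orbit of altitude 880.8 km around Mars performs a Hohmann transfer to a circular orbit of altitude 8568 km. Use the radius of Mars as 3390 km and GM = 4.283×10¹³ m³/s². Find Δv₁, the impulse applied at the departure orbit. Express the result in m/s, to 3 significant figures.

r₁ = 3390 + 880.8 = 4270.8 km = 4.2708×10⁶ m.
r₂ = 3390 + 8568 = 11958 km = 1.1958×10⁷ m.
Transfer ellipse a_t = (r₁ + r₂)/2 = 8.114×10⁶ m.
At r₁: circular v_c1 = √(μ/r₁) = 3167 m/s; transfer-periapsis v_p = √[μ(2/r₁ − 1/a_t)] = 3844 m/s.
Δv₁ = v_p − v_c1 = 677.5 m/s.

Δv ≈ 678 m/s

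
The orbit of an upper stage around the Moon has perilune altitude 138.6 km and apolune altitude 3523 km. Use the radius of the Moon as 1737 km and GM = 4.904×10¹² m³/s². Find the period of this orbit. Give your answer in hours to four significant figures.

r_p = 1737 + 138.6 = 1875.6 km = 1.8756×10⁶ m.
r_a = 1737 + 3523 = 5260.0 km = 5.2600×10⁶ m.
Semi-major axis a = (r_p + r_a)/2 = (1875.6 + 5260.0)/2 = 3567.8 km = 3.568×10⁶ m.
By Kepler's third law T = 2π√(a³/μ) = 2π × 3.043×10³ = 1.912×10⁴ s.
= 5.311 hours.

T ≈ 5.311 hours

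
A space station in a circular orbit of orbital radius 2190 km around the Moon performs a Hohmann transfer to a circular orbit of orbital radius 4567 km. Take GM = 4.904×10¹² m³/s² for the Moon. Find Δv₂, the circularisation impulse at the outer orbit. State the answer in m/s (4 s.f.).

Δv ≈ 201.9 m/s

r₁ = 2190 km = 2.190×10⁶ m.
r₂ = 4567 km = 4.567×10⁶ m.
Transfer ellipse a_t = (r₁ + r₂)/2 = 3.378×10⁶ m.
At r₁: circular v_c1 = √(μ/r₁) = 1496 m/s; transfer-perilune v_p = √[μ(2/r₁ − 1/a_t)] = 1740 m/s.
At r₂: circular v_c2 = √(μ/r₂) = 1036 m/s; transfer-apolune v_a = √[μ(2/r₂ − 1/a_t)] = 834.3 m/s.
Δv₂ = v_c2 − v_a = 201.9 m/s.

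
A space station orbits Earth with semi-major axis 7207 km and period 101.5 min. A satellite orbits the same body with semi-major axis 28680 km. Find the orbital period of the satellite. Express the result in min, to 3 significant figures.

T₂ ≈ 806 min

Kepler's third law: T² ∝ a³, so T₂ = T₁ (a₂/a₁)^(3/2).
a₂/a₁ = 3.979, (a₂/a₁)^(3/2) = 7.938.
T₂ = 101.5 × 7.938 = 805.8 min.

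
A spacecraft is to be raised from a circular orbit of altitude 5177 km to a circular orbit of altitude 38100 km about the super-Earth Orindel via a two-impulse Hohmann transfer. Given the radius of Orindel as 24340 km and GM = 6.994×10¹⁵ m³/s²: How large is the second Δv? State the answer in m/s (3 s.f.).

Δv ≈ 2100 m/s

r₁ = 24340 + 5177 = 29517 km = 2.9517×10⁷ m.
r₂ = 24340 + 38100 = 62440 km = 6.2440×10⁷ m.
Transfer ellipse a_t = (r₁ + r₂)/2 = 4.598×10⁷ m.
At r₁: circular v_c1 = √(μ/r₁) = 15390 m/s; transfer-periapsis v_p = √[μ(2/r₁ − 1/a_t)] = 17940 m/s.
At r₂: circular v_c2 = √(μ/r₂) = 10580 m/s; transfer-apoapsis v_a = √[μ(2/r₂ − 1/a_t)] = 8480 m/s.
Δv₂ = v_c2 − v_a = 2104 m/s.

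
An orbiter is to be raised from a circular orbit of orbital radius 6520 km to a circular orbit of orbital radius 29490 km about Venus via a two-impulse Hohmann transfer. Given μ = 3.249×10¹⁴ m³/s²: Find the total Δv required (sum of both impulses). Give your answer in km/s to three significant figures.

r₁ = 6520 km = 6.520×10⁶ m.
r₂ = 29490 km = 2.949×10⁷ m.
Transfer ellipse a_t = (r₁ + r₂)/2 = 1.800×10⁷ m.
At r₁: circular v_c1 = √(μ/r₁) = 7059 m/s; transfer-periapsis v_p = √[μ(2/r₁ − 1/a_t)] = 9034 m/s.
Δv₁ = v_p − v_c1 = 1975 m/s.
At r₂: circular v_c2 = √(μ/r₂) = 3319 m/s; transfer-apoapsis v_a = √[μ(2/r₂ − 1/a_t)] = 1997 m/s.
Δv₂ = v_c2 − v_a = 1322 m/s.
Total Δv = Δv₁ + Δv₂ = 3297 m/s = 3.297 km/s.

Δv_total ≈ 3.30 km/s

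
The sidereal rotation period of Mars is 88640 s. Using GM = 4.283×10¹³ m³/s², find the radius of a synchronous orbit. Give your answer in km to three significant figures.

A synchronous orbit has period T, so by Kepler's third law a = (μT²/4π²)^(1/3).
μT²/4π² = 4.283×10¹³ × (8.864×10⁴)² / 39.48 = 8.524×10²¹ m³.
a = 2.043×10⁷ m = 20428 km.

r_sync ≈ 20400 km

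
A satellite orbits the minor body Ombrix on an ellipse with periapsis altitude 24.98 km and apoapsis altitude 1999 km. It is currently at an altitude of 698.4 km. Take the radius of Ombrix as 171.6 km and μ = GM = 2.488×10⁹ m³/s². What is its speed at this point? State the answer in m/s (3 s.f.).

r_p = 171.6 + 24.98 = 196.58 km = 1.9658×10⁵ m.
r_a = 171.6 + 1999 = 2170.6 km = 2.1706×10⁶ m.
r = 171.6 + 698.4 = 870.00 km = 8.700×10⁵ m.
Semi-major axis a = (r_p + r_a)/2 = 1183.6 km = 1.184×10⁶ m.
Vis-viva: v² = μ(2/r − 1/a) = 2.488×10⁹ × (2.299×10⁻⁶ − 8.449×10⁻⁷) = 3.617×10³ m²/s².
v = 60.15 m/s.

v ≈ 60.1 m/s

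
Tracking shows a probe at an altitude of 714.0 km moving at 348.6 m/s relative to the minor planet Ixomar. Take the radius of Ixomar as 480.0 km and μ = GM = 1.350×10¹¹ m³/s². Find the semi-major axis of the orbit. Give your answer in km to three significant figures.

r = 480.0 + 714.0 = 1194.0 km = 1.194×10⁶ m.
Vis-viva rearranged: 1/a = 2/r − v²/μ = 1.675×10⁻⁶ − 9.002×10⁻⁷ = 7.749×10⁻⁷ m⁻¹.
a = 1.291×10⁶ m = 1290.5 km.

a ≈ 1290 km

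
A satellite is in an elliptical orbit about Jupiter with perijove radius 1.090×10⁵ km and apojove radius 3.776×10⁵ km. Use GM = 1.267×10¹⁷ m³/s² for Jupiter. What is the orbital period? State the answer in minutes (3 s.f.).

T ≈ 1120 minutes

Semi-major axis a = (r_p + r_a)/2 = (1.0900×10⁵ + 3.7760×10⁵)/2 = 2.4330×10⁵ km = 2.433×10⁸ m.
By Kepler's third law T = 2π√(a³/μ) = 2π × 1.066×10⁴ = 6.699×10⁴ s.
= 1116 minutes.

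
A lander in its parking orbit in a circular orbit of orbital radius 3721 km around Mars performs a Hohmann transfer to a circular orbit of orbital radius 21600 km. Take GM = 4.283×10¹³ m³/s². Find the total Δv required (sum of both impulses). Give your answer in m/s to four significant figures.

r₁ = 3721 km = 3.721×10⁶ m.
r₂ = 21600 km = 2.160×10⁷ m.
Transfer ellipse a_t = (r₁ + r₂)/2 = 1.266×10⁷ m.
At r₁: circular v_c1 = √(μ/r₁) = 3393 m/s; transfer-periapsis v_p = √[μ(2/r₁ − 1/a_t)] = 4431 m/s.
Δv₁ = v_p − v_c1 = 1039 m/s.
At r₂: circular v_c2 = √(μ/r₂) = 1408 m/s; transfer-apoapsis v_a = √[μ(2/r₂ − 1/a_t)] = 763.4 m/s.
Δv₂ = v_c2 − v_a = 644.7 m/s.
Total Δv = Δv₁ + Δv₂ = 1684 m/s.

Δv_total ≈ 1684 m/s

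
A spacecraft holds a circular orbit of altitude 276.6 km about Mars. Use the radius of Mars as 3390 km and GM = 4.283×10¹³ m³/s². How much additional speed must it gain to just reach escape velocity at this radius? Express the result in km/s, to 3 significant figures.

r = 3390 + 276.6 = 3666.6 km = 3.6666×10⁶ m.
Circular speed v_c = √(μ/r) = 3418 m/s.
Escape speed v_esc = √(2μ/r) = √2 × v_c = 4833 m/s.
Δv = v_esc − v_c = 1416 m/s = 1.416 km/s.

Δv ≈ 1.42 km/s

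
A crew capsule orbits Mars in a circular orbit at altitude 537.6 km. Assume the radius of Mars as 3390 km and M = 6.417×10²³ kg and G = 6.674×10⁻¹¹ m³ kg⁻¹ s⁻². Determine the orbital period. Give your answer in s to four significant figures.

T ≈ 7473 s

μ = GM = 6.674×10⁻¹¹ × 6.417×10²³ = 4.283×10¹³ m³/s².
r = 3390 + 537.6 = 3927.6 km = 3.9276×10⁶ m.
Kepler's third law: T = 2π√(r³/μ) = 2π√((3.928×10⁶)³ / 4.283×10¹³).
r³/μ = 1.415×10⁶ s², so T = 2π × 1.189×10³ = 7.473×10³ s.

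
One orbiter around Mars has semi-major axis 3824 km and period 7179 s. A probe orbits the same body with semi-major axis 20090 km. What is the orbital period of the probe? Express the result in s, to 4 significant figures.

Kepler's third law: T² ∝ a³, so T₂ = T₁ (a₂/a₁)^(3/2).
a₂/a₁ = 5.254, (a₂/a₁)^(3/2) = 12.04.
T₂ = 7179 × 12.04 = 86450 s.

T₂ ≈ 86450 s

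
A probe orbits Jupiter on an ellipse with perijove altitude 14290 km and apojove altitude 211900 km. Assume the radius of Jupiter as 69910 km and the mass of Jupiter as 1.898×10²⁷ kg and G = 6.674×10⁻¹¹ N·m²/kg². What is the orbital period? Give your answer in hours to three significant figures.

μ = GM = 6.674×10⁻¹¹ × 1.898×10²⁷ = 1.267×10¹⁷ m³/s².
r_p = 69910 + 14290 = 84200 km = 8.4200×10⁷ m.
r_a = 69910 + 211900 = 281810 km = 2.8181×10⁸ m.
Semi-major axis a = (r_p + r_a)/2 = (84200 + 2.8181×10⁵)/2 = 1.8300×10⁵ km = 1.830×10⁸ m.
By Kepler's third law T = 2π√(a³/μ) = 2π × 6.956×10³ = 4.371×10⁴ s.
= 12.14 hours.

T ≈ 12.1 hours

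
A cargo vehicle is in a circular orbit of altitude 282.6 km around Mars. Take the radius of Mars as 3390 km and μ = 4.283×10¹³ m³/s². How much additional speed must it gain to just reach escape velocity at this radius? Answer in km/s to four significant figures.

r = 3390 + 282.6 = 3672.6 km = 3.6726×10⁶ m.
Circular speed v_c = √(μ/r) = 3415 m/s.
Escape speed v_esc = √(2μ/r) = √2 × v_c = 4830 m/s.
Δv = v_esc − v_c = 1415 m/s = 1.415 km/s.

Δv ≈ 1.415 km/s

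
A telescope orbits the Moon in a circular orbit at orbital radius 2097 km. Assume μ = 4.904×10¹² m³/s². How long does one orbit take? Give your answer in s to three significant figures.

T ≈ 8620 s

r = 2097 km = 2.097×10⁶ m.
Kepler's third law: T = 2π√(r³/μ) = 2π√((2.097×10⁶)³ / 4.904×10¹²).
r³/μ = 1.880×10⁶ s², so T = 2π × 1.371×10³ = 8.616×10³ s.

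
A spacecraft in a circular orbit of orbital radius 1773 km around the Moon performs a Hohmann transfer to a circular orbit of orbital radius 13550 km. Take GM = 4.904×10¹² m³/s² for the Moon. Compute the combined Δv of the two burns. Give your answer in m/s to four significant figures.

Δv_total ≈ 860.8 m/s

r₁ = 1773 km = 1.773×10⁶ m.
r₂ = 13550 km = 1.355×10⁷ m.
Transfer ellipse a_t = (r₁ + r₂)/2 = 7.662×10⁶ m.
At r₁: circular v_c1 = √(μ/r₁) = 1663 m/s; transfer-perilune v_p = √[μ(2/r₁ − 1/a_t)] = 2212 m/s.
Δv₁ = v_p − v_c1 = 548.6 m/s.
At r₂: circular v_c2 = √(μ/r₂) = 601.6 m/s; transfer-apolune v_a = √[μ(2/r₂ − 1/a_t)] = 289.4 m/s.
Δv₂ = v_c2 − v_a = 312.2 m/s.
Total Δv = Δv₁ + Δv₂ = 860.8 m/s.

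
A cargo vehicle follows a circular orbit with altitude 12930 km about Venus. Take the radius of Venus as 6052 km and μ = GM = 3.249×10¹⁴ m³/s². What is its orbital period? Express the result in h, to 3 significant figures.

r = 6052 + 12930 = 18982 km = 1.8982×10⁷ m.
Kepler's third law: T = 2π√(r³/μ) = 2π√((1.898×10⁷)³ / 3.249×10¹⁴).
r³/μ = 2.105×10⁷ s², so T = 2π × 4.588×10³ = 2.883×10⁴ s.
Converting: 2.883×10⁴ s ÷ 3600 = 8.008 h.

T ≈ 8.01 h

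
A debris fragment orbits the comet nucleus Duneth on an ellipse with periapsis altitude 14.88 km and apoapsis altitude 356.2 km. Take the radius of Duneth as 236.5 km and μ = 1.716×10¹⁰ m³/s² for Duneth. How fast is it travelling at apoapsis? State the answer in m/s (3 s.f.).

v ≈ 131 m/s

r_p = 236.5 + 14.88 = 251.38 km = 2.5138×10⁵ m.
r_a = 236.5 + 356.2 = 592.70 km = 5.9270×10⁵ m.
Semi-major axis a = (r_p + r_a)/2 = 422.04 km = 4.220×10⁵ m.
Vis-viva: v² = μ(2/r − 1/a) = 1.716×10¹⁰ × (3.374×10⁻⁶ − 2.369×10⁻⁶) = 1.724×10⁴ m²/s².
v = 131.3 m/s.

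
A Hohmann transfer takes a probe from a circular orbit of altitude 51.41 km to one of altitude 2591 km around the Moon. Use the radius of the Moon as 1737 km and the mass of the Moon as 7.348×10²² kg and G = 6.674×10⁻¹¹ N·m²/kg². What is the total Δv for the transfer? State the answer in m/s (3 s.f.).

μ = GM = 6.674×10⁻¹¹ × 7.348×10²² = 4.904×10¹² m³/s².
r₁ = 1737 + 51.41 = 1788.4 km = 1.7884×10⁶ m.
r₂ = 1737 + 2591 = 4328.0 km = 4.3280×10⁶ m.
Transfer ellipse a_t = (r₁ + r₂)/2 = 3.058×10⁶ m.
At r₁: circular v_c1 = √(μ/r₁) = 1656 m/s; transfer-perilune v_p = √[μ(2/r₁ − 1/a_t)] = 1970 m/s.
Δv₁ = v_p − v_c1 = 314.0 m/s.
At r₂: circular v_c2 = √(μ/r₂) = 1064 m/s; transfer-apolune v_a = √[μ(2/r₂ − 1/a_t)] = 814.0 m/s.
Δv₂ = v_c2 − v_a = 250.5 m/s.
Total Δv = Δv₁ + Δv₂ = 564.5 m/s.

Δv_total ≈ 564 m/s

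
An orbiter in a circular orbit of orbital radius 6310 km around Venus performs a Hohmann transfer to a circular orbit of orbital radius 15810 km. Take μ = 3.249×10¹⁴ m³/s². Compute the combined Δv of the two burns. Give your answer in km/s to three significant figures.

Δv_total ≈ 2.51 km/s

r₁ = 6310 km = 6.310×10⁶ m.
r₂ = 15810 km = 1.581×10⁷ m.
Transfer ellipse a_t = (r₁ + r₂)/2 = 1.106×10⁷ m.
At r₁: circular v_c1 = √(μ/r₁) = 7176 m/s; transfer-periapsis v_p = √[μ(2/r₁ − 1/a_t)] = 8579 m/s.
Δv₁ = v_p − v_c1 = 1404 m/s.
At r₂: circular v_c2 = √(μ/r₂) = 4533 m/s; transfer-apoapsis v_a = √[μ(2/r₂ − 1/a_t)] = 3424 m/s.
Δv₂ = v_c2 − v_a = 1109 m/s.
Total Δv = Δv₁ + Δv₂ = 2513 m/s = 2.513 km/s.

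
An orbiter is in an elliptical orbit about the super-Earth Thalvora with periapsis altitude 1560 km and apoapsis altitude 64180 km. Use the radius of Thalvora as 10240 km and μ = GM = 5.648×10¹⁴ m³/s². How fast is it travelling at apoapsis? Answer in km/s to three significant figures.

r_p = 10240 + 1560 = 11800 km = 1.1800×10⁷ m.
r_a = 10240 + 64180 = 74420 km = 7.4420×10⁷ m.
Semi-major axis a = (r_p + r_a)/2 = 43110 km = 4.311×10⁷ m.
Vis-viva: v² = μ(2/r − 1/a) = 5.648×10¹⁴ × (2.687×10⁻⁸ − 2.320×10⁻⁸) = 2.077×10⁶ m²/s².
v = 1441 m/s = 1.441 km/s.

v ≈ 1.44 km/s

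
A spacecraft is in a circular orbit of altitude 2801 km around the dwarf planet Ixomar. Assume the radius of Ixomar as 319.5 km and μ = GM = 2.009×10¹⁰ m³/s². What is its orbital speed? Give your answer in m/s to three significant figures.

r = 319.5 + 2801 = 3120.5 km = 3.1205×10⁶ m.
For a circular orbit v = √(μ/r) = √(2.009×10¹⁰ / 3.120×10⁶) = √(6.438×10³) = 80.24 m/s.

v ≈ 80.2 m/s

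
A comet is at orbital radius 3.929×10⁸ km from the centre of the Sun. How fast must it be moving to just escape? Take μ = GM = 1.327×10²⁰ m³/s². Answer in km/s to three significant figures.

r = 3.929×10⁸ km = 3.929×10¹¹ m.
Escape speed v_esc = √(2μ/r) = √(2 × 1.327×10²⁰ / 3.929×10¹¹) = √(6.755×10⁸) = 25990 m/s.
= 25.99 km/s.

v_esc ≈ 26.0 km/s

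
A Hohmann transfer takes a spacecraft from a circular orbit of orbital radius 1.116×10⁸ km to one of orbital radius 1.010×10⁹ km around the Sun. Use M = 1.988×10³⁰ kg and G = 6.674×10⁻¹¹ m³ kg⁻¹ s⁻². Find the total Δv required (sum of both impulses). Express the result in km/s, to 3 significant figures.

μ = GM = 6.674×10⁻¹¹ × 1.988×10³⁰ = 1.327×10²⁰ m³/s².
r₁ = 1.116×10⁸ km = 1.116×10¹¹ m.
r₂ = 1.010×10⁹ km = 1.010×10¹² m.
Transfer ellipse a_t = (r₁ + r₂)/2 = 5.608×10¹¹ m.
At r₁: circular v_c1 = √(μ/r₁) = 34480 m/s; transfer-perihelion v_p = √[μ(2/r₁ − 1/a_t)] = 46270 m/s.
Δv₁ = v_p − v_c1 = 11790 m/s.
At r₂: circular v_c2 = √(μ/r₂) = 11460 m/s; transfer-aphelion v_a = √[μ(2/r₂ − 1/a_t)] = 5113 m/s.
Δv₂ = v_c2 − v_a = 6349 m/s.
Total Δv = Δv₁ + Δv₂ = 18140 m/s = 18.14 km/s.

Δv_total ≈ 18.1 km/s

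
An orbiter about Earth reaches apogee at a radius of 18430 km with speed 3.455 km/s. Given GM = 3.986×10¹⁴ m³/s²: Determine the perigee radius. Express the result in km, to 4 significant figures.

r_a = 1.843×10⁷ m.
Specific energy ε = v²/2 − μ/r = -1.566×10⁷ J/kg, so a = −μ/(2ε) = 1.273×10⁷ m.
The apsides satisfy r_p + r_a = 2a, so the perigee radius is 2a − r_a = 7.025×10⁶ m = 7024.6 km.

perigee radius ≈ 7025 km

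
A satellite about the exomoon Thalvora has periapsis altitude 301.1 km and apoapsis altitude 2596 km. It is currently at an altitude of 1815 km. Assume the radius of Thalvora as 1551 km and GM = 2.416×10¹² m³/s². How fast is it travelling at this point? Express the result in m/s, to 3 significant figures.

v ≈ 794 m/s

r_p = 1551 + 301.1 = 1852.1 km = 1.8521×10⁶ m.
r_a = 1551 + 2596 = 4147.0 km = 4.1470×10⁶ m.
r = 1551 + 1815 = 3366.0 km = 3.366×10⁶ m.
Semi-major axis a = (r_p + r_a)/2 = 2999.6 km = 3.000×10⁶ m.
Vis-viva: v² = μ(2/r − 1/a) = 2.416×10¹² × (5.942×10⁻⁷ − 3.334×10⁻⁷) = 6.301×10⁵ m²/s².
v = 793.8 m/s.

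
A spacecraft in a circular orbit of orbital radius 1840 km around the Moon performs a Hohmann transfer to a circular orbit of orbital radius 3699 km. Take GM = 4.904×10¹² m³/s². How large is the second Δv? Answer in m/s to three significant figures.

r₁ = 1840 km = 1.840×10⁶ m.
r₂ = 3699 km = 3.699×10⁶ m.
Transfer ellipse a_t = (r₁ + r₂)/2 = 2.770×10⁶ m.
At r₁: circular v_c1 = √(μ/r₁) = 1633 m/s; transfer-perilune v_p = √[μ(2/r₁ − 1/a_t)] = 1887 m/s.
At r₂: circular v_c2 = √(μ/r₂) = 1151 m/s; transfer-apolune v_a = √[μ(2/r₂ − 1/a_t)] = 938.5 m/s.
Δv₂ = v_c2 − v_a = 212.9 m/s.

Δv ≈ 213 m/s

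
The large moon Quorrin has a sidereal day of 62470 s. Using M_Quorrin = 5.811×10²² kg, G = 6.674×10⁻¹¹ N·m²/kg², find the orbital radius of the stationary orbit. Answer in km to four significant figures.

μ = GM = 6.674×10⁻¹¹ × 5.811×10²² = 3.878×10¹² m³/s².
A synchronous orbit has period T, so by Kepler's third law a = (μT²/4π²)^(1/3).
μT²/4π² = 3.878×10¹² × (6.247×10⁴)² / 39.48 = 3.834×10²⁰ m³.
a = 7.265×10⁶ m = 7264.5 km.

r_sync ≈ 7265 km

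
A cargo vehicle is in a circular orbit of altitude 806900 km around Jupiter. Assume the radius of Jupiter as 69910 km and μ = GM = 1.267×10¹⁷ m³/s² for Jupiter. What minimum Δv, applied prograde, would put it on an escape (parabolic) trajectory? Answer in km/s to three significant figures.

Δv ≈ 4.98 km/s

r = 69910 + 806900 = 876810 km = 8.7681×10⁸ m.
Circular speed v_c = √(μ/r) = 12020 m/s.
Escape speed v_esc = √(2μ/r) = √2 × v_c = 17000 m/s.
Δv = v_esc − v_c = 4979 m/s = 4.979 km/s.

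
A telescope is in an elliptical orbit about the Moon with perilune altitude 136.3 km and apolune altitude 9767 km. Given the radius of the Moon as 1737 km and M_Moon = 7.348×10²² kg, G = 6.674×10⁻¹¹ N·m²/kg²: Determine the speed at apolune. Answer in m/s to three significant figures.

μ = GM = 6.674×10⁻¹¹ × 7.348×10²² = 4.904×10¹² m³/s².
r_p = 1737 + 136.3 = 1873.3 km = 1.8733×10⁶ m.
r_a = 1737 + 9767 = 11504 km = 1.1504×10⁷ m.
Semi-major axis a = (r_p + r_a)/2 = 6688.6 km = 6.689×10⁶ m.
Vis-viva: v² = μ(2/r − 1/a) = 4.904×10¹² × (1.739×10⁻⁷ − 1.495×10⁻⁷) = 1.194×10⁵ m²/s².
v = 345.5 m/s.

v ≈ 346 m/s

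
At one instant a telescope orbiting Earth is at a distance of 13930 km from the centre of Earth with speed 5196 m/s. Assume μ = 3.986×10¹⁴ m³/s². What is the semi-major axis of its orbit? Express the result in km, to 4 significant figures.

a ≈ 13190 km

r = 1.393×10⁷ m.
Vis-viva rearranged: 1/a = 2/r − v²/μ = 1.436×10⁻⁷ − 6.773×10⁻⁸ = 7.584×10⁻⁸ m⁻¹.
a = 1.319×10⁷ m = 13185 km.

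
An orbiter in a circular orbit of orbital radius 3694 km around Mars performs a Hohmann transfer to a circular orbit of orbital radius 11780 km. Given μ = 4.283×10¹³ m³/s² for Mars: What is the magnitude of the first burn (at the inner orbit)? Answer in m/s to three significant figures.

Δv ≈ 797 m/s

r₁ = 3694 km = 3.694×10⁶ m.
r₂ = 11780 km = 1.178×10⁷ m.
Transfer ellipse a_t = (r₁ + r₂)/2 = 7.737×10⁶ m.
At r₁: circular v_c1 = √(μ/r₁) = 3405 m/s; transfer-periapsis v_p = √[μ(2/r₁ − 1/a_t)] = 4202 m/s.
Δv₁ = v_p − v_c1 = 796.5 m/s.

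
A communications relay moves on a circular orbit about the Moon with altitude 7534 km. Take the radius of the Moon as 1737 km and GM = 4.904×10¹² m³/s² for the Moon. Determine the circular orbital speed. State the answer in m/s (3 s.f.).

r = 1737 + 7534 = 9271.0 km = 9.2710×10⁶ m.
For a circular orbit v = √(μ/r) = √(4.904×10¹² / 9.271×10⁶) = √(5.290×10⁵) = 727.3 m/s.

v ≈ 727 m/s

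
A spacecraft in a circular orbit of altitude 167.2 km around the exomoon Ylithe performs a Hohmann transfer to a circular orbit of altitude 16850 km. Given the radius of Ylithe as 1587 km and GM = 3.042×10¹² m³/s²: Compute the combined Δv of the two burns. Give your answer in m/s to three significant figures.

Δv_total ≈ 700 m/s

r₁ = 1587 + 167.2 = 1754.2 km = 1.7542×10⁶ m.
r₂ = 1587 + 16850 = 18437 km = 1.8437×10⁷ m.
Transfer ellipse a_t = (r₁ + r₂)/2 = 1.010×10⁷ m.
At r₁: circular v_c1 = √(μ/r₁) = 1317 m/s; transfer-periapsis v_p = √[μ(2/r₁ − 1/a_t)] = 1780 m/s.
Δv₁ = v_p − v_c1 = 462.7 m/s.
At r₂: circular v_c2 = √(μ/r₂) = 406.2 m/s; transfer-apoapsis v_a = √[μ(2/r₂ − 1/a_t)] = 169.3 m/s.
Δv₂ = v_c2 − v_a = 236.9 m/s.
Total Δv = Δv₁ + Δv₂ = 699.6 m/s.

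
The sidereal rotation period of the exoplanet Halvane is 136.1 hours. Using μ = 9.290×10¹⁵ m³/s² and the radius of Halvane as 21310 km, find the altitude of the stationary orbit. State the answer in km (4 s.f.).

h_sync ≈ 3.624×10⁵ km

T = 136.1 hours = 4.900×10⁵ s.
A synchronous orbit has period T, so by Kepler's third law a = (μT²/4π²)^(1/3).
μT²/4π² = 9.290×10¹⁵ × (4.900×10⁵)² / 39.48 = 5.649×10²⁵ m³.
a = 3.837×10⁸ m = 3.8370×10⁵ km.
Altitude h = a − R = 3.8370×10⁵ − 21310 = 3.6239×10⁵ km.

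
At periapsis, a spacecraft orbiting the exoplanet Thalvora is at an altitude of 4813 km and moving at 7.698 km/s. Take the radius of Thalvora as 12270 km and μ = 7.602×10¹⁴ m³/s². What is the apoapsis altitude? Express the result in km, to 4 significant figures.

r_p = 12270 + 4813 = 17083 km = 1.708×10⁷ m.
Specific energy ε = v²/2 − μ/r = -1.487×10⁷ J/kg, so a = −μ/(2ε) = 2.556×10⁷ m.
The apsides satisfy r_p + r_a = 2a, so the apoapsis radius is 2a − r_p = 3.404×10⁷ m = 34037 km.
Apoapsis altitude = 34037 − 12270 = 21767 km.

apoapsis altitude ≈ 21770 km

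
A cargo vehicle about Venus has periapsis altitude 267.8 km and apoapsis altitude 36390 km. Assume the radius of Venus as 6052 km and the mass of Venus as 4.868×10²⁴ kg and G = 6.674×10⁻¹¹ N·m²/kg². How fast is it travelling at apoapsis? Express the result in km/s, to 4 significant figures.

v ≈ 1.409 km/s

μ = GM = 6.674×10⁻¹¹ × 4.868×10²⁴ = 3.249×10¹⁴ m³/s².
r_p = 6052 + 267.8 = 6319.8 km = 6.3198×10⁶ m.
r_a = 6052 + 36390 = 42442 km = 4.2442×10⁷ m.
Semi-major axis a = (r_p + r_a)/2 = 24381 km = 2.438×10⁷ m.
Vis-viva: v² = μ(2/r − 1/a) = 3.249×10¹⁴ × (4.712×10⁻⁸ − 4.102×10⁻⁸) = 1.984×10⁶ m²/s².
v = 1409 m/s = 1.409 km/s.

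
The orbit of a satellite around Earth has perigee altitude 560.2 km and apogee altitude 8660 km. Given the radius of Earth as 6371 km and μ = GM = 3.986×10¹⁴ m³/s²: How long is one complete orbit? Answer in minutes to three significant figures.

r_p = 6371 + 560.2 = 6931.2 km = 6.9312×10⁶ m.
r_a = 6371 + 8660 = 15031 km = 1.5031×10⁷ m.
Semi-major axis a = (r_p + r_a)/2 = (6931.2 + 15031)/2 = 10981 km = 1.098×10⁷ m.
By Kepler's third law T = 2π√(a³/μ) = 2π × 1.823×10³ = 1.145×10⁴ s.
= 190.9 minutes.

T ≈ 191 minutes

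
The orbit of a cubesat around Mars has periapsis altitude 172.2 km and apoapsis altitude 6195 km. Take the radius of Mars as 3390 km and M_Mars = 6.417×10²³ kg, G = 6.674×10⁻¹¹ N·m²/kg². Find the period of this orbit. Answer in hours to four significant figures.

T ≈ 4.495 hours

μ = GM = 6.674×10⁻¹¹ × 6.417×10²³ = 4.283×10¹³ m³/s².
r_p = 3390 + 172.2 = 3562.2 km = 3.5622×10⁶ m.
r_a = 3390 + 6195 = 9585.0 km = 9.5850×10⁶ m.
Semi-major axis a = (r_p + r_a)/2 = (3562.2 + 9585.0)/2 = 6573.6 km = 6.574×10⁶ m.
By Kepler's third law T = 2π√(a³/μ) = 2π × 2.575×10³ = 1.618×10⁴ s.
= 4.495 hours.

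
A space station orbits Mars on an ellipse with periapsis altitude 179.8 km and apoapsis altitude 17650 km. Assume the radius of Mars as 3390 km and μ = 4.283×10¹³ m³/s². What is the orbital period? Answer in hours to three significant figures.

r_p = 3390 + 179.8 = 3569.8 km = 3.5698×10⁶ m.
r_a = 3390 + 17650 = 21040 km = 2.1040×10⁷ m.
Semi-major axis a = (r_p + r_a)/2 = (3569.8 + 21040)/2 = 12305 km = 1.230×10⁷ m.
By Kepler's third law T = 2π√(a³/μ) = 2π × 6.595×10³ = 4.144×10⁴ s.
= 11.51 hours.

T ≈ 11.5 hours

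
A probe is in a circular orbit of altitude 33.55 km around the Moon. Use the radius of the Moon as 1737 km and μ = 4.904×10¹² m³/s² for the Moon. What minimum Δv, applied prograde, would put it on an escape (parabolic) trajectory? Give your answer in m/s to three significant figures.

Δv ≈ 689 m/s

r = 1737 + 33.55 = 1770.5 km = 1.7706×10⁶ m.
Circular speed v_c = √(μ/r) = 1664 m/s.
Escape speed v_esc = √(2μ/r) = √2 × v_c = 2354 m/s.
Δv = v_esc − v_c = 689.4 m/s.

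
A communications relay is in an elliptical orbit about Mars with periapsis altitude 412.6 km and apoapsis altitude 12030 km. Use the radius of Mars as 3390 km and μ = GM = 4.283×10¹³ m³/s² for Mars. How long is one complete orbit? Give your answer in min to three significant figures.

r_p = 3390 + 412.6 = 3802.6 km = 3.8026×10⁶ m.
r_a = 3390 + 12030 = 15420 km = 1.5420×10⁷ m.
Semi-major axis a = (r_p + r_a)/2 = (3802.6 + 15420)/2 = 9611.3 km = 9.611×10⁶ m.
By Kepler's third law T = 2π√(a³/μ) = 2π × 4.553×10³ = 2.861×10⁴ s.
= 476.8 min.

T ≈ 477 min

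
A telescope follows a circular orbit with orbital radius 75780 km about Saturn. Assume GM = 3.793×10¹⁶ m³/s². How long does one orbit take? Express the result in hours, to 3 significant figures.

T ≈ 5.91 hours

r = 75780 km = 7.578×10⁷ m.
Kepler's third law: T = 2π√(r³/μ) = 2π√((7.578×10⁷)³ / 3.793×10¹⁶).
r³/μ = 1.147×10⁷ s², so T = 2π × 3.387×10³ = 2.128×10⁴ s.
Converting: 2.128×10⁴ s ÷ 3600 = 5.912 hours.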